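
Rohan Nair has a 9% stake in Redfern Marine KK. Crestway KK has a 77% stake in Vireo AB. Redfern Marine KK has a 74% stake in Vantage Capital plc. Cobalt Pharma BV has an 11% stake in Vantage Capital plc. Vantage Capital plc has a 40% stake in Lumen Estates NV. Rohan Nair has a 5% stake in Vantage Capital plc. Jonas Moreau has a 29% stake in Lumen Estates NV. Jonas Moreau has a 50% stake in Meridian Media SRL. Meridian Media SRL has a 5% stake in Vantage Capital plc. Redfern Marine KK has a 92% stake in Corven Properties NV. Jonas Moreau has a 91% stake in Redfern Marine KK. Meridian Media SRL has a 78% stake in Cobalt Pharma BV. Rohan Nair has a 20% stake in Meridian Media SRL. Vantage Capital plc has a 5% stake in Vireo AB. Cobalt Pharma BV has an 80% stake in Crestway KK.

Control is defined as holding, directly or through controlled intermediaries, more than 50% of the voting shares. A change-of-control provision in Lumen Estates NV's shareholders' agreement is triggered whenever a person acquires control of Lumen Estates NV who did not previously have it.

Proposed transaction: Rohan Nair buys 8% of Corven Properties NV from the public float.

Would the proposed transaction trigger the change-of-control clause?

The purchase changes only Rohan's holdings, so Rohan is the only person who could newly come to control Lumen.
Rohan's largest direct stake is 20% in Meridian, which does not meet the threshold, so Rohan controls no company.
Neither Rohan nor any entity Rohan controls holds any voting interest in Lumen.
So before the transaction, Rohan does not control Lumen.
After the purchase, Rohan holds 8% of Corven directly.
Rohan's side now holds 8% of Corven, not > 50%, so Rohan still does not control Corven.
After the transaction, neither Rohan nor any entity Rohan controls holds a voting interest in Lumen, so Rohan still does not control it.
No new person acquires control, so the clause is not triggered.

No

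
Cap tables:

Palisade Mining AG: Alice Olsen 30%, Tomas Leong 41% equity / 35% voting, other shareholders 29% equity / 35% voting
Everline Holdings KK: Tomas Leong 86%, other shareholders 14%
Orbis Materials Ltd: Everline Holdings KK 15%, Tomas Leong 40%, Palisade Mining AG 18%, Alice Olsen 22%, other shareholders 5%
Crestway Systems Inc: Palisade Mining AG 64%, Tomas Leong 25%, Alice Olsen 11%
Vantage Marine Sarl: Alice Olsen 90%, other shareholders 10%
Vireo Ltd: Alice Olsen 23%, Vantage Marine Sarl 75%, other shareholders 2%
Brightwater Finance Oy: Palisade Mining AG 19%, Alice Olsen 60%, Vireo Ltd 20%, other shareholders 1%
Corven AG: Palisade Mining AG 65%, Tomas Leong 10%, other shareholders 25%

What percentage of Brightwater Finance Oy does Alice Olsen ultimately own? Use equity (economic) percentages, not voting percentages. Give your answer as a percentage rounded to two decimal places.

Alice reaches Brightwater along 4 paths.
Via Palisade: 30% × 19% = 5.7%.
Direct stake: 60% = 60%.
Via Vireo: 23% × 20% = 4.6%.
Via Vantage → Vireo: 90% × 75% × 20% = 13.5%.
Total: 5.7% + 60% + 4.6% + 13.5% = 83.8%.
Rounded: 83.80%.

83.80%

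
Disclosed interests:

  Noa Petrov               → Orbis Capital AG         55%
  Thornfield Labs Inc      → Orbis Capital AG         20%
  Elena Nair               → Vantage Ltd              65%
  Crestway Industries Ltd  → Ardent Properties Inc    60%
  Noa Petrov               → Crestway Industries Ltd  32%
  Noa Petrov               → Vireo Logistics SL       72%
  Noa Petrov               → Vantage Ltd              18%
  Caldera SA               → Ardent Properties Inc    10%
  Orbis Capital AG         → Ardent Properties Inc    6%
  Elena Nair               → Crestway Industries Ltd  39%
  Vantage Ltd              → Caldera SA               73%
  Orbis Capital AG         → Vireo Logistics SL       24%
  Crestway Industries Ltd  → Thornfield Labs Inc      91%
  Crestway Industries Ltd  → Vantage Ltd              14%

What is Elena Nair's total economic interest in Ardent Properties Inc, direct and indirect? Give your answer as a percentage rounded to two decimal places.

Elena reaches Ardent along 4 paths.
Via Crestway → Thornfield → Orbis: 39% × 91% × 20% × 6% = 0.42588%.
Via Crestway: 39% × 60% = 23.4%.
Via Crestway → Vantage → Caldera: 39% × 14% × 73% × 10% = 0.39858%.
Via Vantage → Caldera: 65% × 73% × 10% = 4.745%.
Total: 0.42588% + 23.4% + 0.39858% + 4.745% = 28.96946%.
Rounded: 28.97%.

28.97%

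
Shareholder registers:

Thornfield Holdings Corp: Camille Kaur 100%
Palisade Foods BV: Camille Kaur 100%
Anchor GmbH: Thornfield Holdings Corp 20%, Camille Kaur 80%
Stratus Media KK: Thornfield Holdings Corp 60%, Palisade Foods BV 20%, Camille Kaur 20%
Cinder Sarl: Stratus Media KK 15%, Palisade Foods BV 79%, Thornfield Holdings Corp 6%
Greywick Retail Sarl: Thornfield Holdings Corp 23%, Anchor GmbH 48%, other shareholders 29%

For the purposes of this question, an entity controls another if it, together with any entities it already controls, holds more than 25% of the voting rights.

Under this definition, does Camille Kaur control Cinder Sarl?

Camille holds 100% of Palisade, so Camille controls Palisade.
Camille holds 100% of Thornfield, so Camille controls Thornfield.
Thornfield and Palisade and Camille together hold 60% + 20% + 20% = 100% of Stratus, so Camille controls Stratus.
Stratus and Palisade and Thornfield together hold 15% + 79% + 6% = 100% of Cinder, so Camille controls Cinder.

Yes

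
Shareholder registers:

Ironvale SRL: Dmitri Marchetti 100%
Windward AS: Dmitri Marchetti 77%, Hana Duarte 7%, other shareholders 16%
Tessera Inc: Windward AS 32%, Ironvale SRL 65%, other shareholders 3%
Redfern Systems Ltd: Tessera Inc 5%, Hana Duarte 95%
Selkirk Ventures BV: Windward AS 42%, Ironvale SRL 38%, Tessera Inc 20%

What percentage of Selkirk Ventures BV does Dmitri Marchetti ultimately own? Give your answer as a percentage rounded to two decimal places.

Dmitri reaches Selkirk along 4 paths.
Via Windward: 77% × 42% = 32.34%.
Via Ironvale: 100% × 38% = 38%.
Via Windward → Tessera: 77% × 32% × 20% = 4.928%.
Via Ironvale → Tessera: 100% × 65% × 20% = 13%.
Total: 32.34% + 38% + 4.928% + 13% = 88.268%.
Rounded: 88.27%.

88.27%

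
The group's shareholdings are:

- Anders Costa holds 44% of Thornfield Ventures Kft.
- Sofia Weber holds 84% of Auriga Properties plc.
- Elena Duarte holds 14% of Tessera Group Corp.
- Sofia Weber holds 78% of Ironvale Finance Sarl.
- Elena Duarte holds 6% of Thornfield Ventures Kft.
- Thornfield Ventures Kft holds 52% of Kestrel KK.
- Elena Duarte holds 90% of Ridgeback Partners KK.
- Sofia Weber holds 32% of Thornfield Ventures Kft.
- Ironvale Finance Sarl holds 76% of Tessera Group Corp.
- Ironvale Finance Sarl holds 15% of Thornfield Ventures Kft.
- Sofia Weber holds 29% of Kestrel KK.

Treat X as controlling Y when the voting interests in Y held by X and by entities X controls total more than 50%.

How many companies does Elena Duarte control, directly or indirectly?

1

Elena holds 90% of Ridgeback, so Elena controls Ridgeback.
No other company's threshold is met.
Elena controls 1 company.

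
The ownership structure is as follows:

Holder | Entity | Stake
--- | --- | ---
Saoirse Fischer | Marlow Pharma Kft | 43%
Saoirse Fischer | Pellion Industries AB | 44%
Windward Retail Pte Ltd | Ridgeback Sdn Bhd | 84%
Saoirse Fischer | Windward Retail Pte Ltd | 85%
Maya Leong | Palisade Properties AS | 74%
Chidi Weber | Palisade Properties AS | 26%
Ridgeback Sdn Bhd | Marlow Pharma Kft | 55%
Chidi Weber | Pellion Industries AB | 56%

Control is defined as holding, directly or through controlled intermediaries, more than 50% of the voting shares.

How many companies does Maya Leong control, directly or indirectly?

1

Maya holds 74% of Palisade, so Maya controls Palisade.
No other company's threshold is met.
Maya controls 1 company.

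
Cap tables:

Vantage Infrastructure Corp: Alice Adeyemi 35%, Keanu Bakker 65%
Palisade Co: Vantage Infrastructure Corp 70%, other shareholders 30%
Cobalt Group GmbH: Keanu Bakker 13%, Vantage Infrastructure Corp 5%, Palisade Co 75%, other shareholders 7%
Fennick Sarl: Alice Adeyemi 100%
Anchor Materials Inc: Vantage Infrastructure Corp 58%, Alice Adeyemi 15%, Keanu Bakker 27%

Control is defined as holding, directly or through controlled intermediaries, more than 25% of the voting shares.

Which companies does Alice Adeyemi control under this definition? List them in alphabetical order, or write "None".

Alice holds 35% of Vantage, so Alice controls Vantage.
Vantage holds 70% of Palisade, so Alice controls Palisade.
Vantage and Palisade together hold 5% + 75% = 80% of Cobalt, so Alice controls Cobalt.
Alice holds 100% of Fennick, so Alice controls Fennick.
Vantage and Alice together hold 58% + 15% = 73% of Anchor, so Alice controls Anchor.

Anchor Materials Inc, Cobalt Group GmbH, Fennick Sarl, Palisade Co, Vantage Infrastructure Corp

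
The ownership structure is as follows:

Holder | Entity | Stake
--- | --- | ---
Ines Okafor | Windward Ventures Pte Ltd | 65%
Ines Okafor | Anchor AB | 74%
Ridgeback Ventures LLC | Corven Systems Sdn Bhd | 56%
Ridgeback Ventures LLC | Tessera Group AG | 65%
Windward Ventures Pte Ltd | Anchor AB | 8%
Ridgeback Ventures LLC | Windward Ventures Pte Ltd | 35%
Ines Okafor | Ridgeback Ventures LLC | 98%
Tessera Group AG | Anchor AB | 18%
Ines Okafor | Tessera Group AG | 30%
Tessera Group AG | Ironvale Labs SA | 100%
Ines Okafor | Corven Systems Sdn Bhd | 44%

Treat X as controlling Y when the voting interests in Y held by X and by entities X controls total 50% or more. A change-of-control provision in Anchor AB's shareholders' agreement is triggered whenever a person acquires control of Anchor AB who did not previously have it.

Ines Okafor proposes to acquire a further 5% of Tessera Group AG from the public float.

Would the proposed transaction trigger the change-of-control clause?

The purchase changes only Ines's holdings, so Ines is the only person who could newly come to control Anchor.
Ines holds 98% of Ridgeback, so Ines controls Ridgeback.
Ridgeback and Ines together hold 65% + 30% = 95% of Tessera, so Ines controls Tessera.
Ines and Ridgeback together hold 65% + 35% = 100% of Windward, so Ines controls Windward.
Tessera and Ines and Windward together hold 18% + 74% + 8% = 100% of Anchor, so Ines controls Anchor.
So Ines already controls Anchor before the transaction.
After the purchase, Ines's direct stake in Tessera rises to 30% + 5% = 35%.
Ines controlled Anchor already, so this is not a new person acquiring control; every other person's position is unchanged or reduced.
No new person acquires control, so the clause is not triggered.

No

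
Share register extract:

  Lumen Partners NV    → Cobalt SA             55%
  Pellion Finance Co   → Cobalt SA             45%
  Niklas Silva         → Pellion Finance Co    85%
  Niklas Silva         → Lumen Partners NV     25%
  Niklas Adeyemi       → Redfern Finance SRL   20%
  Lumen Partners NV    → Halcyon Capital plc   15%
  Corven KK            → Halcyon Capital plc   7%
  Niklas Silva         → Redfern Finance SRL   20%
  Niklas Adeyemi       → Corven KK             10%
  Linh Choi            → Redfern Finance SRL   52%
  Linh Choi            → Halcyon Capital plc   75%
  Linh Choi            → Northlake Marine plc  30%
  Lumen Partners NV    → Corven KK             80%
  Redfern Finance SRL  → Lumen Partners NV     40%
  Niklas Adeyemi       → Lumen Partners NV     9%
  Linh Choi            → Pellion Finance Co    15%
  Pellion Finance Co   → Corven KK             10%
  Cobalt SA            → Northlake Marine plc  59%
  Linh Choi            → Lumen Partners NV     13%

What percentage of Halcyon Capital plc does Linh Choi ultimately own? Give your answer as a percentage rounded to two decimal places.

Linh reaches Halcyon along 6 paths.
Direct stake: 75% = 75%.
Via Redfern → Lumen: 52% × 40% × 15% = 3.12%.
Via Lumen: 13% × 15% = 1.95%.
Via Redfern → Lumen → Corven: 52% × 40% × 80% × 7% = 1.1648%.
Via Lumen → Corven: 13% × 80% × 7% = 0.728%.
Via Pellion → Corven: 15% × 10% × 7% = 0.105%.
Total: 75% + 3.12% + 1.95% + 1.1648% + 0.728% + 0.105% = 82.0678%.
Rounded: 82.07%.

82.07%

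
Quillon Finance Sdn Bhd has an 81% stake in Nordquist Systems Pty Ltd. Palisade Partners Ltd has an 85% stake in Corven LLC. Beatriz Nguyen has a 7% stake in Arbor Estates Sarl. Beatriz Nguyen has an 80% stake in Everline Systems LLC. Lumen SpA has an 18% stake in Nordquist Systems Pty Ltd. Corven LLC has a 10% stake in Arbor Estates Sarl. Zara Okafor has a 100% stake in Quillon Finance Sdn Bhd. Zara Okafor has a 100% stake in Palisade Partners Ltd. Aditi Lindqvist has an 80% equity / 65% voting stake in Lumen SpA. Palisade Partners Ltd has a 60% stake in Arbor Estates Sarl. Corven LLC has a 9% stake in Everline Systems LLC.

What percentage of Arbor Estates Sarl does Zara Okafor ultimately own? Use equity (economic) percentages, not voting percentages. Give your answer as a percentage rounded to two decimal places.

68.50%

Zara reaches Arbor along 2 paths.
Via Palisade → Corven: 100% × 85% × 10% = 8.5%.
Via Palisade: 100% × 60% = 60%.
Total: 8.5% + 60% = 68.5%.
Rounded: 68.50%.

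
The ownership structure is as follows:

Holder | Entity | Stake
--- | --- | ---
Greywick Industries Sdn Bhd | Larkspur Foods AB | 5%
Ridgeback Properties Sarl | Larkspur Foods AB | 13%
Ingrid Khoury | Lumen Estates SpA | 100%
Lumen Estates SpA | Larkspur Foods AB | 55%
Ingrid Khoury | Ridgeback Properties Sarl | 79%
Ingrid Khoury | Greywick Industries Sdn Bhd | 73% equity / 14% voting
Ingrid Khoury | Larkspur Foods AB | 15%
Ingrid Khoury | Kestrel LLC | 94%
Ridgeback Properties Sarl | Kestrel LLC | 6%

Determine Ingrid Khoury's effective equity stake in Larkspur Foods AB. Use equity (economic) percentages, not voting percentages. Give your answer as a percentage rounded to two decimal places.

83.92%

Ingrid reaches Larkspur along 4 paths.
Via Lumen: 100% × 55% = 55%.
Direct stake: 15% = 15%.
Via Greywick: 73% × 5% = 3.65%.
Via Ridgeback: 79% × 13% = 10.27%.
Total: 55% + 15% + 3.65% + 10.27% = 83.92%.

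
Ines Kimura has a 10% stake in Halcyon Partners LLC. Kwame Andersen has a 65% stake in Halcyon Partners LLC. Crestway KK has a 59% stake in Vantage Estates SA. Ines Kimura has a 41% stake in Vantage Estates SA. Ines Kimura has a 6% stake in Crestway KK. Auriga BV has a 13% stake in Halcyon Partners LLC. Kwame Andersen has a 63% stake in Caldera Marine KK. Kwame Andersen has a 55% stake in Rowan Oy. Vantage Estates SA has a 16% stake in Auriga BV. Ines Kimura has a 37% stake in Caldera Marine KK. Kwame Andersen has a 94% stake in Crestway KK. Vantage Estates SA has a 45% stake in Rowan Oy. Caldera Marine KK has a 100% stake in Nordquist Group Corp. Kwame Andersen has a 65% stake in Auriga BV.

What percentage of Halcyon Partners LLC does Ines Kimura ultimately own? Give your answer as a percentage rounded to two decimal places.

Ines reaches Halcyon along 3 paths.
Via Crestway → Vantage → Auriga: 6% × 59% × 16% × 13% = 0.073632%.
Via Vantage → Auriga: 41% × 16% × 13% = 0.8528%.
Direct stake: 10% = 10%.
Total: 0.073632% + 0.8528% + 10% = 10.926432%.
Rounded: 10.93%.

10.93%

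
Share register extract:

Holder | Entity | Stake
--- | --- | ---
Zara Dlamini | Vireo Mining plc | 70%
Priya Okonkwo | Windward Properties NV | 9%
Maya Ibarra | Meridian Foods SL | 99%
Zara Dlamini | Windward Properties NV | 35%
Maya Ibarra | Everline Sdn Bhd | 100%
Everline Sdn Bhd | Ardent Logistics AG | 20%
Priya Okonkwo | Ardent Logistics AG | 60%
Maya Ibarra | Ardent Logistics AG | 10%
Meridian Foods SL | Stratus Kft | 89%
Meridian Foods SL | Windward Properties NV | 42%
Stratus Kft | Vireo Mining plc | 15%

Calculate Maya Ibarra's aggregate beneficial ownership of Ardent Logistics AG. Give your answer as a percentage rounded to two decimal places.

30.00%

Maya reaches Ardent along 2 paths.
Direct stake: 10% = 10%.
Via Everline: 100% × 20% = 20%.
Total: 10% + 20% = 30%.
Rounded: 30.00%.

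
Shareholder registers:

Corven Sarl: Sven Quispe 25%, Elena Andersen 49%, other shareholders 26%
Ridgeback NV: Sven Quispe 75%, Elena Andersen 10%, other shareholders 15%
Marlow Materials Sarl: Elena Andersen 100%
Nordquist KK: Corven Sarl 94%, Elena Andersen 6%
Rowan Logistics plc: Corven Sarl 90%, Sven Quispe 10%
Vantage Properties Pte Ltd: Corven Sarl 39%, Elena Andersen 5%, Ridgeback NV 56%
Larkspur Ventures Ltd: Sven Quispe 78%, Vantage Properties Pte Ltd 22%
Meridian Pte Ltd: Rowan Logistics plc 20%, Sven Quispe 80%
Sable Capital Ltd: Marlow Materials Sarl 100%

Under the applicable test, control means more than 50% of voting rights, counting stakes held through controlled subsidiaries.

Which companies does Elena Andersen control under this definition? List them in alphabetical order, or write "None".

Marlow Materials Sarl, Sable Capital Ltd

Elena holds 100% of Marlow, so Elena controls Marlow.
Marlow holds 100% of Sable, so Elena controls Sable.
No other company's threshold is met.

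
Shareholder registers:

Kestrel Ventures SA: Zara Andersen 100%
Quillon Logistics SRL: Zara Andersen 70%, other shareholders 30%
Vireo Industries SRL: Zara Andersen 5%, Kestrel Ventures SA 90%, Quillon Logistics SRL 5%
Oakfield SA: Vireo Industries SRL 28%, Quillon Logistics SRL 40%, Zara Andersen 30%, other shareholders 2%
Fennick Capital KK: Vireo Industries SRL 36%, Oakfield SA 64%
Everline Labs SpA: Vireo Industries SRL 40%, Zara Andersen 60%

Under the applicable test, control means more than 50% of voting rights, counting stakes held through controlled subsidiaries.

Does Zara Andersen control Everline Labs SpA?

Yes

Zara holds 70% of Quillon, so Zara controls Quillon.
Zara holds 100% of Kestrel, so Zara controls Kestrel.
Zara and Kestrel and Quillon together hold 5% + 90% + 5% = 100% of Vireo, so Zara controls Vireo.
Vireo and Zara together hold 40% + 60% = 100% of Everline, so Zara controls Everline.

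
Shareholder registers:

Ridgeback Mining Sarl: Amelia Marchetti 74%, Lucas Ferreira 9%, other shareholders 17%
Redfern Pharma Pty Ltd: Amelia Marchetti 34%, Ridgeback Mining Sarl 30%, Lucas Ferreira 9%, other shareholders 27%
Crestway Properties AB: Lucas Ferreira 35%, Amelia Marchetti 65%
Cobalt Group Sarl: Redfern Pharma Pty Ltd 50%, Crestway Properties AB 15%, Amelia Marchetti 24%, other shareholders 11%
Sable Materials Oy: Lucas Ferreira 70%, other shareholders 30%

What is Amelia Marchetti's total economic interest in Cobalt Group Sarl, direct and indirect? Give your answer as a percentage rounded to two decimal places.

61.85%

Amelia reaches Cobalt along 4 paths.
Via Redfern: 34% × 50% = 17%.
Via Ridgeback → Redfern: 74% × 30% × 50% = 11.1%.
Via Crestway: 65% × 15% = 9.75%.
Direct stake: 24% = 24%.
Total: 17% + 11.1% + 9.75% + 24% = 61.85%.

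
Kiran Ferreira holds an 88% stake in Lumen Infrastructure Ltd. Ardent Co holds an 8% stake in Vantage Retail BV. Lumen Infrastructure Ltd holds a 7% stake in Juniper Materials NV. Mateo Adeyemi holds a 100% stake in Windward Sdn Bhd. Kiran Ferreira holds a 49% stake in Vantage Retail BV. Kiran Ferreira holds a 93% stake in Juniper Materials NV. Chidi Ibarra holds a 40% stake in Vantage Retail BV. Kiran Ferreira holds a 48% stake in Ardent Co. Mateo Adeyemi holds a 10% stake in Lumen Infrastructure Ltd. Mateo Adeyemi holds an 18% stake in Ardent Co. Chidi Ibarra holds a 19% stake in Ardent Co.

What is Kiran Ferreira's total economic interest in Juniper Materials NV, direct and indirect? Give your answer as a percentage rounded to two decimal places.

Kiran reaches Juniper along 2 paths.
Direct stake: 93% = 93%.
Via Lumen: 88% × 7% = 6.16%.
Total: 93% + 6.16% = 99.16%.

99.16%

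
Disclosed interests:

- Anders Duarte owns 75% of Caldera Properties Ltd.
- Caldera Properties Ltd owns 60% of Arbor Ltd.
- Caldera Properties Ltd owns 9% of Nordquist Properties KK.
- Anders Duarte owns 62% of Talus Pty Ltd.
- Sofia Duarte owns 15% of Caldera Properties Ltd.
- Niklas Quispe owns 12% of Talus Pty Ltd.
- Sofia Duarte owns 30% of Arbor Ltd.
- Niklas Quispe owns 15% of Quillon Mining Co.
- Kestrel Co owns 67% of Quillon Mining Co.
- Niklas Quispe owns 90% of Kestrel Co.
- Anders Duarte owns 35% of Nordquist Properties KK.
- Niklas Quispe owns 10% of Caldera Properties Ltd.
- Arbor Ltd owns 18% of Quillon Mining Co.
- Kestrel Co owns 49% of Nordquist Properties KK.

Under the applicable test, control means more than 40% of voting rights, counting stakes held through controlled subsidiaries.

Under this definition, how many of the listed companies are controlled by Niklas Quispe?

3

Niklas holds 90% of Kestrel, so Niklas controls Kestrel.
Kestrel and Niklas together hold 67% + 15% = 82% of Quillon, so Niklas controls Quillon.
Kestrel holds 49% of Nordquist, so Niklas controls Nordquist.
No other company's threshold is met.
Niklas controls 3 companies.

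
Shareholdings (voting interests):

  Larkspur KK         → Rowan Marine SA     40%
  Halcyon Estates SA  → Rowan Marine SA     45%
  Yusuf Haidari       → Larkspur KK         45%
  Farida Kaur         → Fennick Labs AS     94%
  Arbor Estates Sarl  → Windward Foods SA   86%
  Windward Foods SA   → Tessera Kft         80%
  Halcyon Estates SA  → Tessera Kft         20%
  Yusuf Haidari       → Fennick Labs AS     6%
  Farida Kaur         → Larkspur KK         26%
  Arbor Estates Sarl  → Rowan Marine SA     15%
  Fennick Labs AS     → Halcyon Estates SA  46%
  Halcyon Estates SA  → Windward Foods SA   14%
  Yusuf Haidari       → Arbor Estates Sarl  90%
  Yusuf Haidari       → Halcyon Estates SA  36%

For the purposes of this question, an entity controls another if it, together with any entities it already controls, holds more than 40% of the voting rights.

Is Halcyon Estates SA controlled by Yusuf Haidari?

Yusuf holds 45% of Larkspur, so Yusuf controls Larkspur.
Yusuf holds 90% of Arbor, so Yusuf controls Arbor.
Arbor holds 86% of Windward, so Yusuf controls Windward.
Larkspur and Arbor together hold 40% + 15% = 55% of Rowan, so Yusuf controls Rowan.
Windward holds 80% of Tessera, so Yusuf controls Tessera.
In Halcyon, Yusuf's side holds only 36%, not > 40%.
So Yusuf does not control Halcyon.

No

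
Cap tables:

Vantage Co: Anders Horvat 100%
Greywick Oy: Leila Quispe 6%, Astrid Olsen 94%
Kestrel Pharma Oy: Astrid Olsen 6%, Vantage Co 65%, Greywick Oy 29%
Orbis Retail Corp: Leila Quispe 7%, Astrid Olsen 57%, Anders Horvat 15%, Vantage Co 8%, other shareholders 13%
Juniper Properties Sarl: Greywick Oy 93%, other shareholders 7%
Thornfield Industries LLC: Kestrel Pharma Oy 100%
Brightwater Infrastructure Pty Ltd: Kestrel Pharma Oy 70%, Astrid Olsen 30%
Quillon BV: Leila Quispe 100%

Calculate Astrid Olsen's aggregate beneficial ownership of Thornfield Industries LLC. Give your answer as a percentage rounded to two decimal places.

33.26%

Astrid reaches Thornfield along 2 paths.
Via Kestrel: 6% × 100% = 6%.
Via Greywick → Kestrel: 94% × 29% × 100% = 27.26%.
Total: 6% + 27.26% = 33.26%.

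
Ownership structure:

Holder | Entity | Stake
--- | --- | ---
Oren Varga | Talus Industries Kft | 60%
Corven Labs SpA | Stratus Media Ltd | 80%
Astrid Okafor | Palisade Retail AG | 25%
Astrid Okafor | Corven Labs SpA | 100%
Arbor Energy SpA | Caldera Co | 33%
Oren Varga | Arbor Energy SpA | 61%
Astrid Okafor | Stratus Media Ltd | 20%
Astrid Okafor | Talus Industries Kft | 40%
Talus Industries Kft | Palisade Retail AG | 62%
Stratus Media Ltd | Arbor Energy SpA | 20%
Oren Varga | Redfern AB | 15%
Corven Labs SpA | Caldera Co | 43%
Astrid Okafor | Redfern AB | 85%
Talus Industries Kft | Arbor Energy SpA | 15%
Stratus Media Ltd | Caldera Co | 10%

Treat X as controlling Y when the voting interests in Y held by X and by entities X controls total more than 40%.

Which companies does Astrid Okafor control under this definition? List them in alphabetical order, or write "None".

Caldera Co, Corven Labs SpA, Redfern AB, Stratus Media Ltd

Astrid holds 100% of Corven, so Astrid controls Corven.
Corven and Astrid together hold 80% + 20% = 100% of Stratus, so Astrid controls Stratus.
Stratus and Corven together hold 10% + 43% = 53% of Caldera, so Astrid controls Caldera.
Astrid holds 85% of Redfern, so Astrid controls Redfern.
No other company's threshold is met.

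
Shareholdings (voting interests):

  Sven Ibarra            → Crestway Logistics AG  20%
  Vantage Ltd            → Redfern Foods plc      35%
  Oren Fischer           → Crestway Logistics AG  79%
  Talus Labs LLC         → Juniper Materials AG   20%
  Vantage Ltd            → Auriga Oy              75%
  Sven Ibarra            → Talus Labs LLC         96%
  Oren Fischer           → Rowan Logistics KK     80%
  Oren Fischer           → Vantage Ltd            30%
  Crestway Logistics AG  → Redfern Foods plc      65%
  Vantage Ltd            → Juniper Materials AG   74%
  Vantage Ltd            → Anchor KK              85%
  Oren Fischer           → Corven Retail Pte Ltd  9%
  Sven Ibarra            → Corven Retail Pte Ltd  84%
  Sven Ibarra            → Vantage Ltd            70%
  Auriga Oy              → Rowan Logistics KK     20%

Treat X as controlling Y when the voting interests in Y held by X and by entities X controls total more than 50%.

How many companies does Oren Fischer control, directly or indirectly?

3

Oren holds 79% of Crestway, so Oren controls Crestway.
Crestway holds 65% of Redfern, so Oren controls Redfern.
Oren holds 80% of Rowan, so Oren controls Rowan.
No other company's threshold is met.
Oren controls 3 companies.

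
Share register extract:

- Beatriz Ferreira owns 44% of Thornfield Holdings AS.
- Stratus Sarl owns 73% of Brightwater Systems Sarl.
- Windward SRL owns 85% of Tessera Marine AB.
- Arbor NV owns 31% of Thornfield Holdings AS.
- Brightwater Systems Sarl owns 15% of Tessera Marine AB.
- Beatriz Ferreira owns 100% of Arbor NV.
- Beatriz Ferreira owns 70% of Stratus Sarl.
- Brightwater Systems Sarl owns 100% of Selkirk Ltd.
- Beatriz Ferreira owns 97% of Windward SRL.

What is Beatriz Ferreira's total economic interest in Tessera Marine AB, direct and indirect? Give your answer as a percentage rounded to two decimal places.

Beatriz reaches Tessera along 2 paths.
Via Stratus → Brightwater: 70% × 73% × 15% = 7.665%.
Via Windward: 97% × 85% = 82.45%.
Total: 7.665% + 82.45% = 90.115%.
Rounded: 90.12%.

90.12%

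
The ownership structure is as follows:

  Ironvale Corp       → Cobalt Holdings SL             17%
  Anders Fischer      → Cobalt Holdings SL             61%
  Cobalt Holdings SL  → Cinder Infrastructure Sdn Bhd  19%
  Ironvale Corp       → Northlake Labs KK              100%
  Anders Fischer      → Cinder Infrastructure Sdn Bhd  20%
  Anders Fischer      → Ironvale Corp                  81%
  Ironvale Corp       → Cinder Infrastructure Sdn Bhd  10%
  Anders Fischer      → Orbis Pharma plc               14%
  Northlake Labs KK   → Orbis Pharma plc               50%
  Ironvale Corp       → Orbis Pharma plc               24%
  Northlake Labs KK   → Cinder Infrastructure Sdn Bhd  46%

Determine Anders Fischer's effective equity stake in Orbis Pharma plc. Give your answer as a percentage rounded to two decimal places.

73.94%

Anders reaches Orbis along 3 paths.
Via Ironvale → Northlake: 81% × 100% × 50% = 40.5%.
Via Ironvale: 81% × 24% = 19.44%.
Direct stake: 14% = 14%.
Total: 40.5% + 19.44% + 14% = 73.94%.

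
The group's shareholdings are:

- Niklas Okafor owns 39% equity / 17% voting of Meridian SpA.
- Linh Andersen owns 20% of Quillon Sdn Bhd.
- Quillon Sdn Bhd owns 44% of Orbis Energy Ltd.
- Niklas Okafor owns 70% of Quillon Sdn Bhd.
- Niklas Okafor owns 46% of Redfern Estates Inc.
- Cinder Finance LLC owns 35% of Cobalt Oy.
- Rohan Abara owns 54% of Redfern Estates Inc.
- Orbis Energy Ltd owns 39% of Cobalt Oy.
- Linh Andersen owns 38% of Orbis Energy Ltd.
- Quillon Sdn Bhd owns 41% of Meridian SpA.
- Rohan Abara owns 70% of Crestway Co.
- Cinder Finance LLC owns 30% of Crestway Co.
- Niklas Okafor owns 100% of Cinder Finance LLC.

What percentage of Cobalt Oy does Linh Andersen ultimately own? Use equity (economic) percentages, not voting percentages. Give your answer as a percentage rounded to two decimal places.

18.25%

Linh reaches Cobalt along 2 paths.
Via Quillon → Orbis: 20% × 44% × 39% = 3.432%.
Via Orbis: 38% × 39% = 14.82%.
Total: 3.432% + 14.82% = 18.252%.
Rounded: 18.25%.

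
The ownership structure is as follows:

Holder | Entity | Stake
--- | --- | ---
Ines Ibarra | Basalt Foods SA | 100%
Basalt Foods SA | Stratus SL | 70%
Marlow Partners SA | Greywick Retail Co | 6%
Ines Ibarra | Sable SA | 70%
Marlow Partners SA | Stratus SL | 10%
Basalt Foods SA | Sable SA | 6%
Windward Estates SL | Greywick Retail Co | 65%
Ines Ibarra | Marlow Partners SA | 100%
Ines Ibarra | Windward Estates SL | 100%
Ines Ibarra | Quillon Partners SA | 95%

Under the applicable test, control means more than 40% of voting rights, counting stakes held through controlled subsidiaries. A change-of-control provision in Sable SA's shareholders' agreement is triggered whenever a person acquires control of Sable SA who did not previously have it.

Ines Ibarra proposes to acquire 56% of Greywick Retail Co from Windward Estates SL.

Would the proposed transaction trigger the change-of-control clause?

The purchase adds only to Ines's holdings (Windward's stake shrinks), so Ines is the only person who could newly come to control Sable.
Ines holds 100% of Basalt, so Ines controls Basalt.
Basalt and Ines together hold 6% + 70% = 76% of Sable, so Ines controls Sable.
So Ines already controls Sable before the transaction.
After the purchase, Ines holds 56% of Greywick directly, and Windward's stake falls to 9%.
Ines controlled Sable already, so this is not a new person acquiring control; every other person's position is unchanged or reduced.
No new person acquires control, so the clause is not triggered.

No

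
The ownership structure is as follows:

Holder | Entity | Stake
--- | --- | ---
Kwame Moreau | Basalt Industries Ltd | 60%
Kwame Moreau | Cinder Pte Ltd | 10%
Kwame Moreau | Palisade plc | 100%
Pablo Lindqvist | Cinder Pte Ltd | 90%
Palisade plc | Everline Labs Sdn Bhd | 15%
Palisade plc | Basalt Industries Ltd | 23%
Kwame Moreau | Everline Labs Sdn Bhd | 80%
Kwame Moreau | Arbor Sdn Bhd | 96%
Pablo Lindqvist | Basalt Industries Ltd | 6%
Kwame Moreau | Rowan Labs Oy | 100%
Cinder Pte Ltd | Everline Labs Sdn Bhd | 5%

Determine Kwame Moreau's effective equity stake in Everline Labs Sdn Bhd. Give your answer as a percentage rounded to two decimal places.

95.50%

Kwame reaches Everline along 3 paths.
Via Palisade: 100% × 15% = 15%.
Via Cinder: 10% × 5% = 0.5%.
Direct stake: 80% = 80%.
Total: 15% + 0.5% + 80% = 95.5%.
Rounded: 95.50%.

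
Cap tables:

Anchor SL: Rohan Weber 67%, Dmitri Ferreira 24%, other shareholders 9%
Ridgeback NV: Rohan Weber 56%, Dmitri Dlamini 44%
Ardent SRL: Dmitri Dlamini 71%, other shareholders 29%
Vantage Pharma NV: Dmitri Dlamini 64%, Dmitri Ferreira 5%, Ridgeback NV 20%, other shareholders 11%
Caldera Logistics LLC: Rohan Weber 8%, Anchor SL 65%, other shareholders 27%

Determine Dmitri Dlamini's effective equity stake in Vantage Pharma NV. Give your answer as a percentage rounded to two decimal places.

Dmitri Dlamini reaches Vantage along 2 paths.
Direct stake: 64% = 64%.
Via Ridgeback: 44% × 20% = 8.8%.
Total: 64% + 8.8% = 72.8%.
Rounded: 72.80%.

72.80%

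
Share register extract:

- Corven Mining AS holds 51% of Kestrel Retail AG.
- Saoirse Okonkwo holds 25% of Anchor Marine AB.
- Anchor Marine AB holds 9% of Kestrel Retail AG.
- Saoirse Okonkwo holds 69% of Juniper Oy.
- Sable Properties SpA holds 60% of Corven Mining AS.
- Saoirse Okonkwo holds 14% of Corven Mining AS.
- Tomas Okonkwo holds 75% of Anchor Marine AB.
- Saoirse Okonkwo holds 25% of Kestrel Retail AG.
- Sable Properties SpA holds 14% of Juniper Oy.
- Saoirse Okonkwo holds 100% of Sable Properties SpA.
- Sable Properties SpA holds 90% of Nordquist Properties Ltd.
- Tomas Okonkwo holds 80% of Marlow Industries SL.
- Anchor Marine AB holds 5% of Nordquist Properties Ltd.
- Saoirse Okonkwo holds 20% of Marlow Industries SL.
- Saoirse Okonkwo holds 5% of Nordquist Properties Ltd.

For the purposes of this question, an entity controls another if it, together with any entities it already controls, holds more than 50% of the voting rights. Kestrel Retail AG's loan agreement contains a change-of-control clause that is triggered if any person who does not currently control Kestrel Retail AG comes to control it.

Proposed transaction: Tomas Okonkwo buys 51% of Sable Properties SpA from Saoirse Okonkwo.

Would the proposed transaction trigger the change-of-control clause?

The purchase adds only to Tomas's holdings (Saoirse's stake shrinks), so Tomas is the only person who could newly come to control Kestrel.
Tomas holds 75% of Anchor, so Tomas controls Anchor.
Tomas holds 80% of Marlow, so Tomas controls Marlow.
In Kestrel, Tomas's side holds only 9%, not > 50%.
So before the transaction, Tomas does not control Kestrel.
After the purchase, Tomas holds 51% of Sable directly, and Saoirse's stake falls to 49%.
Tomas holds 51% of Sable, so Tomas controls Sable.
Sable holds 60% of Corven, so Tomas controls Corven.
Anchor and Corven together hold 9% + 51% = 60% of Kestrel, so Tomas controls Kestrel.
Tomas did not control Kestrel before and does after, so the clause is triggered.

Yes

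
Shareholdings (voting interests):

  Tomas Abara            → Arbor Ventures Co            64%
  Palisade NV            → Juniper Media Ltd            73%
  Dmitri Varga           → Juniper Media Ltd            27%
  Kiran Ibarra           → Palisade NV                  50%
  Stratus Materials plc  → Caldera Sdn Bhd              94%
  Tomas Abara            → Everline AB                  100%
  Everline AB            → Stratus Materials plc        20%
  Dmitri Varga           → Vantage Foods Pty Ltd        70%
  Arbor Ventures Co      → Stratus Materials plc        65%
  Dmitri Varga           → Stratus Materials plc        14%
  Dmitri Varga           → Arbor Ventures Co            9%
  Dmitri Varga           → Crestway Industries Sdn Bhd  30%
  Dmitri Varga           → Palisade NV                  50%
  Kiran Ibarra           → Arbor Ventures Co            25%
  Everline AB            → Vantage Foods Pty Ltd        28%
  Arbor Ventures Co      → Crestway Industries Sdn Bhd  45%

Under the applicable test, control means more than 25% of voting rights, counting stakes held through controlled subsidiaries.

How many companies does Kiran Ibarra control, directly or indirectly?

2

Kiran holds 50% of Palisade, so Kiran controls Palisade.
Palisade holds 73% of Juniper, so Kiran controls Juniper.
No other company's threshold is met.
Kiran controls 2 companies.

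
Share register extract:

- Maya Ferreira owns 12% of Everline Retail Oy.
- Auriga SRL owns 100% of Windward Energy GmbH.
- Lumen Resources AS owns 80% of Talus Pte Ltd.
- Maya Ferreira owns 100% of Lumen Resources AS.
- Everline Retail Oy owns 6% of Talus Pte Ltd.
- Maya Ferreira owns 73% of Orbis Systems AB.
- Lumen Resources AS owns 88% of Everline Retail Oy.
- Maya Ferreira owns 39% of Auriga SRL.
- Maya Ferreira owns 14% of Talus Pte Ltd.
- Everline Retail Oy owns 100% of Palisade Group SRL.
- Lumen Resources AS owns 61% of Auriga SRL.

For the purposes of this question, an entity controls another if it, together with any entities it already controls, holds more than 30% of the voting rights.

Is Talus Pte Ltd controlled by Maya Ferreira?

Yes

Maya holds 100% of Lumen, so Maya controls Lumen.
Lumen and Maya together hold 88% + 12% = 100% of Everline, so Maya controls Everline.
Lumen and Maya and Everline together hold 80% + 14% + 6% = 100% of Talus, so Maya controls Talus.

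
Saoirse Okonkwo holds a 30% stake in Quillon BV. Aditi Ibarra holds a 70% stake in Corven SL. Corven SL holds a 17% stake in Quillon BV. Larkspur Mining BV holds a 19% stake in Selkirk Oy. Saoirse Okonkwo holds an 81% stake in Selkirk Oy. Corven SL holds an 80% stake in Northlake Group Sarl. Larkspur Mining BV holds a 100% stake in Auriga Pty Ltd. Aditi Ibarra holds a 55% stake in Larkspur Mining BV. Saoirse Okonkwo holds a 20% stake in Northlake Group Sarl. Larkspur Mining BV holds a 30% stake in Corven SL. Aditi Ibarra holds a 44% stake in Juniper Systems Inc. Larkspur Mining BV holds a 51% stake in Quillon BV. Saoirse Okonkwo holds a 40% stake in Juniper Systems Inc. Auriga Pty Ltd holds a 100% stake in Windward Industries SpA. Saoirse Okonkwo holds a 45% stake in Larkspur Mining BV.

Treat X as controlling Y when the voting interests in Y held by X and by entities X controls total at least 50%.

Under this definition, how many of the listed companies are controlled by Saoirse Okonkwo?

Saoirse holds 81% of Selkirk, so Saoirse controls Selkirk.
No other company's threshold is met.
Saoirse controls 1 company.

1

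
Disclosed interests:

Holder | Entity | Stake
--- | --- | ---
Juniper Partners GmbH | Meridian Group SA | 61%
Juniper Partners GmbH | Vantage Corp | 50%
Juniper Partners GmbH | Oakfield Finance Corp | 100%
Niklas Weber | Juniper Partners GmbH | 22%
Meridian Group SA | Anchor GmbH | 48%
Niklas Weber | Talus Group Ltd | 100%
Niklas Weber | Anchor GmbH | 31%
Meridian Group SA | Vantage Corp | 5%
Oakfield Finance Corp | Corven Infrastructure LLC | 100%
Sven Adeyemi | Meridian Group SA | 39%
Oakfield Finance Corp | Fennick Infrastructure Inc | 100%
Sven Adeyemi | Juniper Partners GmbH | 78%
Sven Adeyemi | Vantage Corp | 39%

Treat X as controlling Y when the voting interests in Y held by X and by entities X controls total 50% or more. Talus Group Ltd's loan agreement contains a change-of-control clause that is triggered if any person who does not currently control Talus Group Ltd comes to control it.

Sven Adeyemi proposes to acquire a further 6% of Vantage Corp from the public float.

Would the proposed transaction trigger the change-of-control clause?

The purchase changes only Sven's holdings, so Sven is the only person who could newly come to control Talus.
Sven holds 78% of Juniper, so Sven controls Juniper.
Juniper and Sven together hold 61% + 39% = 100% of Meridian, so Sven controls Meridian.
Juniper holds 100% of Oakfield, so Sven controls Oakfield.
Oakfield holds 100% of Fennick, so Sven controls Fennick.
Juniper and Meridian and Sven together hold 50% + 5% + 39% = 94% of Vantage, so Sven controls Vantage.
Oakfield holds 100% of Corven, so Sven controls Corven.
Neither Sven nor any entity Sven controls holds any voting interest in Talus.
So before the transaction, Sven does not control Talus.
After the purchase, Sven's direct stake in Vantage rises to 39% + 6% = 45%.
Juniper and Meridian and Sven together hold 50% + 5% + 45% = 100% of Vantage, so Sven controls Vantage.
After the transaction, neither Sven nor any entity Sven controls holds a voting interest in Talus, so Sven still does not control it.
No new person acquires control, so the clause is not triggered.

No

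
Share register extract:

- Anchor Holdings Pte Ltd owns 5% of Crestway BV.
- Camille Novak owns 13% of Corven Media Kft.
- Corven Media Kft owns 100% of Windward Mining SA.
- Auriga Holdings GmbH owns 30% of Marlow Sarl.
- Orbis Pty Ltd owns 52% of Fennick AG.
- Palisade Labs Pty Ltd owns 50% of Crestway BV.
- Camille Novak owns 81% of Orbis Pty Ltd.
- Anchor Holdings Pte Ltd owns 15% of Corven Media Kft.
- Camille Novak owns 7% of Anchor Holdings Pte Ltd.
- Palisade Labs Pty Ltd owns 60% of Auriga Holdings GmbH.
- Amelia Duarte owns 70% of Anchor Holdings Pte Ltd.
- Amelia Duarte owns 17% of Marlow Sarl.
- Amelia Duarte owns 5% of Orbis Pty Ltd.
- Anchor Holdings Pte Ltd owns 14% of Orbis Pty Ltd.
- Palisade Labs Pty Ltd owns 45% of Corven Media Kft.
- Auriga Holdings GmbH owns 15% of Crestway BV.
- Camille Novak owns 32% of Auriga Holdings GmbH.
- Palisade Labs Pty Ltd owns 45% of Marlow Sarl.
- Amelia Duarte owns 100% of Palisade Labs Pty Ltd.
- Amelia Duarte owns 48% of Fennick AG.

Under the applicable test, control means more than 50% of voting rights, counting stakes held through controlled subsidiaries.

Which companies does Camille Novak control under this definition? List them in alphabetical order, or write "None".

Camille holds 81% of Orbis, so Camille controls Orbis.
Orbis holds 52% of Fennick, so Camille controls Fennick.
No other company's threshold is met.

Fennick AG, Orbis Pty Ltd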